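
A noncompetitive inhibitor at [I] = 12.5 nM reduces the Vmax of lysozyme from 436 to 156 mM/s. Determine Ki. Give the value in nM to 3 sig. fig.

6.96 nM

Noncompetitive: Vmax,app = Vmax/α with α = 1 + [I]/Ki.
α = Vmax/Vmax,app = 436/156 = 2.795.
Since α = 1 + [I]/Ki, [I]/Ki = 2.795 − 1 = 1.795 and Ki = 12.5/1.795 = 6.96 nM.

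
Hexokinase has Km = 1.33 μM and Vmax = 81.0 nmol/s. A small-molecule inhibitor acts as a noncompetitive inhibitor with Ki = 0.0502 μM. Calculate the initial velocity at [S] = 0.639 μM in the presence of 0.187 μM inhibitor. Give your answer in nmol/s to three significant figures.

With α = 1 + [I]/Ki = 1 + 0.187/0.0502 = 4.725, the noncompetitive rate law is v = (Vmax/α)·[S] / (Km + [S]).
v = (81.0/4.725)×0.639 / (1.33 + 0.639) = 10.95/1.969 = 5.56 nmol/s.

5.56 nmol/s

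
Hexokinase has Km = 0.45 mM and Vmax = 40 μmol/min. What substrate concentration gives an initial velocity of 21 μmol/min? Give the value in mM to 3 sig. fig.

The required fractional saturation is v/Vmax = 21/40 = 0.5250.
Then [S]/(Km+[S]) = 0.5250 ⇒ [S] = 0.45 × 0.5250/(1 − 0.5250) = 0.497 mM.

0.497 mM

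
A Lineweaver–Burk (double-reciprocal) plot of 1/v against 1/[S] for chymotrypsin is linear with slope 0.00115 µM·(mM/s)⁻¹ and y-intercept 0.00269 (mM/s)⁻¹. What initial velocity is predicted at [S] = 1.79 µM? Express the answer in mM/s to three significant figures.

The y-intercept is 1/Vmax, so Vmax = 1/0.00269 = 372 mM/s.
The slope is Km/Vmax, so Km = 0.00115 × 372 = 0.428 µM.
Then v = 372 × 1.79/(0.428 + 1.79) = 300 mM/s.

300 mM/s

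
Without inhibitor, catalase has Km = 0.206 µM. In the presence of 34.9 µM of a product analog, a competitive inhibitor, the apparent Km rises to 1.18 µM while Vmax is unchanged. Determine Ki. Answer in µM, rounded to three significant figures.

Competitive: Km,app = α·Km with α = 1 + [I]/Ki.
α = Km,app/Km = 1.18/0.206 = 5.728.
Ki = [I]/(α − 1) = 34.9/4.728 = 7.38 µM.

7.38 µM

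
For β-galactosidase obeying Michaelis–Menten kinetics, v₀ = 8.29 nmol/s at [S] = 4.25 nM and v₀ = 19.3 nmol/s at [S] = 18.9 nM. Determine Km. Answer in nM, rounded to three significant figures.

From v = Vmax[S]/(Km+[S]), each point gives Vmax = v(Km+[S])/[S].
Equating: 8.29(Km+4.25)/4.25 = 19.3(Km+18.9)/18.9.
1.951·Km + 8.29 = 1.021·Km + 19.3, so (1.951 − 1.021)·Km = 19.3 − 8.29.
Km = 11.01/0.9294 = 11.8 nM; then Vmax = 8.29(11.8+4.25)/4.25 = 31.4 nmol/s.

11.8 nM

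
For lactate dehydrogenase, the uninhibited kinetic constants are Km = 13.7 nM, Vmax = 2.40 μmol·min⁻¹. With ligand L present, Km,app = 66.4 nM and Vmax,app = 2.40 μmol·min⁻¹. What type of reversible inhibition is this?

competitive

Km increases (13.7 → 66.4 nM) while Vmax is unchanged — the hallmark of competitive inhibition.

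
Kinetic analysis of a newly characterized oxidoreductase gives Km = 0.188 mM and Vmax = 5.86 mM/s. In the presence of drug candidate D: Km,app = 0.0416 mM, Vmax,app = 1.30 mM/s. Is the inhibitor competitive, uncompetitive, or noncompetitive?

uncompetitive

Both Km and Vmax decrease by the same factor (~4.52-fold) — characteristic of uncompetitive inhibition.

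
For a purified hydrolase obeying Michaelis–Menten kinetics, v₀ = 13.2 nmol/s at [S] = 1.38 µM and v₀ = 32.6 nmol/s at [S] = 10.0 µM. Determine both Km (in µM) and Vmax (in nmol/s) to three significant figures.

Km = 3.08 µM; Vmax = 42.6 nmol/s

From v = Vmax[S]/(Km+[S]), each point gives Vmax = v(Km+[S])/[S].
Equating: 13.2(Km+1.38)/1.38 = 32.6(Km+10.0)/10.0.
9.565·Km + 13.2 = 3.260·Km + 32.6, so (9.565 − 3.260)·Km = 32.6 − 13.2.
Km = 19.40/6.305 = 3.08 µM; then Vmax = 13.2(3.08+1.38)/1.38 = 42.6 nmol/s.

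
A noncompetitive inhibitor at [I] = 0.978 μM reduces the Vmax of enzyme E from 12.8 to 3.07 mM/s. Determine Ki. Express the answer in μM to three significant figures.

Noncompetitive: Vmax,app = Vmax/α with α = 1 + [I]/Ki.
α = Vmax/Vmax,app = 12.8/3.07 = 4.169.
Ki = [I]/(α − 1) = 0.978/3.169 = 0.309 μM.

0.309 μM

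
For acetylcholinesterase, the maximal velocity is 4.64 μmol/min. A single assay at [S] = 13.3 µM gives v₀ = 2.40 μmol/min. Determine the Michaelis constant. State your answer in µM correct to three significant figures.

v/Vmax = 2.40/4.64 = 0.5172 = [S]/(Km+[S]).
So Km + [S] = [S]/0.5172 = 25.71 µM, giving Km = 25.71 − 13.3 = 12.4 µM.

12.4 µM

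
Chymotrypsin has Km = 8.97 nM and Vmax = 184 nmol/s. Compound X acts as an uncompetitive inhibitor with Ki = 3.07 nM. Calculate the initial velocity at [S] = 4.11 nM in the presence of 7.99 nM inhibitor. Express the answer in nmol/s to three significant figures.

31.8 nmol/s

α = 1 + [I]/Ki = 1 + 7.99/3.07 = 3.603.
For an uncompetitive inhibitor, both parameters are divided by α, giving Vmax/α and Km/α: Km,app = 2.49 nM, Vmax,app = 51.1 nmol/s.
v = Vmax,app·[S]/(Km,app + [S]) = 51.1 × 4.11/(2.49 + 4.11) = 31.8 nmol/s.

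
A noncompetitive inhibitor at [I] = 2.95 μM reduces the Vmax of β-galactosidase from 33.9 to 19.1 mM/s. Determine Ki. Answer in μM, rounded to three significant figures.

Noncompetitive: Vmax,app = Vmax/α with α = 1 + [I]/Ki.
α = Vmax/Vmax,app = 33.9/19.1 = 1.775.
Ki = [I]/(α − 1) = 2.95/0.7749 = 3.81 μM.

3.81 μM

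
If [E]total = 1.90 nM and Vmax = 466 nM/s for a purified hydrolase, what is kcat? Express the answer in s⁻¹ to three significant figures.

245 s⁻¹

kcat = Vmax/[E]total = 466 nM/s / 1.90 nM = 245 s⁻¹.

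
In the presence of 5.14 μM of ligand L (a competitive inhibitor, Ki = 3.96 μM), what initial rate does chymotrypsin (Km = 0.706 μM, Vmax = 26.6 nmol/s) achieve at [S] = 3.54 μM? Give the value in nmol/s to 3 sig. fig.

18.2 nmol/s

With α = 1 + [I]/Ki = 1 + 5.14/3.96 = 2.298, the competitive rate law is v = Vmax[S] / (αKm + [S]).
v = 26.6×3.54 / (2.298×0.706 + 3.54) = 94.16/5.162 = 18.2 nmol/s.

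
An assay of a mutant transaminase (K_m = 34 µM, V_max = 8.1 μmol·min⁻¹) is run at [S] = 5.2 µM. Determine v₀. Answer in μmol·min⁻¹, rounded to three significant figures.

1.07 μmol·min⁻¹

[S]/(Km+[S]) = 5.2/39.20 = 0.1327, the fractional saturation.
v = 0.1327 × Vmax = 0.1327 × 8.1 = 1.07 μmol·min⁻¹.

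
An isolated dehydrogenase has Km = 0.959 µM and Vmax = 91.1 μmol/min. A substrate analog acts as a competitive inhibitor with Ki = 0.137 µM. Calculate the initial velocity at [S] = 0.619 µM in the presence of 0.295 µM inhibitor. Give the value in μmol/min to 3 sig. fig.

With α = 1 + [I]/Ki = 1 + 0.295/0.137 = 3.153, the competitive rate law is v = Vmax[S] / (αKm + [S]).
v = 91.1×0.619 / (3.153×0.959 + 0.619) = 56.39/3.643 = 15.5 μmol/min.

15.5 μmol/min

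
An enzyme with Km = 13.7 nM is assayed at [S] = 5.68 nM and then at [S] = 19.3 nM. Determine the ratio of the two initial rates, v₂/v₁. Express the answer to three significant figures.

2.00

Since Vmax cancels, v₂/v₁ = [S]₂(Km+[S]₁) / [S]₁(Km+[S]₂).
= 19.3×(13.7+5.68) / (5.68×(13.7+19.3)) = 374.0/187.4 = 2.00.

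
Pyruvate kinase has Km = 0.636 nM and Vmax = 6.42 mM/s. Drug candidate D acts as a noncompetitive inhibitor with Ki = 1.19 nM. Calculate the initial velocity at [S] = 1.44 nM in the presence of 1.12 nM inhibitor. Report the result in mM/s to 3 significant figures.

2.29 mM/s

With α = 1 + [I]/Ki = 1 + 1.12/1.19 = 1.941, the noncompetitive rate law is v = (Vmax/α)·[S] / (Km + [S]).
v = (6.42/1.941)×1.44 / (0.636 + 1.44) = 4.762/2.076 = 2.29 mM/s.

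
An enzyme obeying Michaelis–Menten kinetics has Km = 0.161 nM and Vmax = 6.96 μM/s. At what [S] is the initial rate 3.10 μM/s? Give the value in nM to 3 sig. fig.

The required fractional saturation is v/Vmax = 3.10/6.96 = 0.4454.
Then [S]/(Km+[S]) = 0.4454 ⇒ [S] = 0.161 × 0.4454/(1 − 0.4454) = 0.129 nM.

0.129 nM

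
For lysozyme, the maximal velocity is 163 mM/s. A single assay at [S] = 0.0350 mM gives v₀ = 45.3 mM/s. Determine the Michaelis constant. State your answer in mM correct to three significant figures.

v/Vmax = 45.3/163 = 0.2779 = [S]/(Km+[S]).
So Km + [S] = [S]/0.2779 = 0.1259 mM, giving Km = 0.1259 − 0.0350 = 0.0909 mM.

0.0909 mM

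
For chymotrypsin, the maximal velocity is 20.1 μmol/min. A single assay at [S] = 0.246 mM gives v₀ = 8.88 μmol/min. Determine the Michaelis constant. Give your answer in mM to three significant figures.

From v = Vmax[S]/(Km+[S]), Km = [S](Vmax − v)/v.
Km = 0.246 × (20.1 − 8.88) / 8.88 = 2.760/8.88 = 0.311 mM.

0.311 mM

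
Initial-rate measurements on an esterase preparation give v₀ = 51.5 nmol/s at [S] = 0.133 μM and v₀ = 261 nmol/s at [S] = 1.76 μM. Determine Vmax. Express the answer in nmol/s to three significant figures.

391 nmol/s

In reciprocal form, 1/v = (Km/Vmax)·(1/[S]) + 1/Vmax. The two points give (1/[S], 1/v) = (7.519, 0.01942) and (0.5682, 0.003831).
Slope = (0.01942 − 0.003831)/(7.519 − 0.5682) = 0.002242; intercept = 0.01942 − 0.002242×7.519 = 0.002557.
Vmax = 1/intercept = 391 nmol/s; Km = slope × Vmax = 0.002242 × 391 = 0.877 μM.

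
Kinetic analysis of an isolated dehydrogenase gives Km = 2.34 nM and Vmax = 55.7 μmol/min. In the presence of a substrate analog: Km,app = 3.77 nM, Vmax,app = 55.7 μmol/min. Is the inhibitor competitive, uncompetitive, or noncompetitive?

Km increases (2.34 → 3.77 nM) while Vmax is unchanged — the hallmark of competitive inhibition.

competitive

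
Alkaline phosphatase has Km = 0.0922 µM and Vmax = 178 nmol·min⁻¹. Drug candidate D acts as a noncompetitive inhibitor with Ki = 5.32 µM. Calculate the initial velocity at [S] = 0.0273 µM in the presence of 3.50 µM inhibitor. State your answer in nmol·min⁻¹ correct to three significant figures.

With α = 1 + [I]/Ki = 1 + 3.50/5.32 = 1.658, the noncompetitive rate law is v = (Vmax/α)·[S] / (Km + [S]).
v = (178/1.658)×0.0273 / (0.0922 + 0.0273) = 2.931/0.1195 = 24.5 nmol·min⁻¹.

24.5 nmol·min⁻¹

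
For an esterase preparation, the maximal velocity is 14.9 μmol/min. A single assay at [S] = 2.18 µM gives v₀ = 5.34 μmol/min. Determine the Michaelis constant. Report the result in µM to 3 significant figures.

From v = Vmax[S]/(Km+[S]), Km = [S](Vmax − v)/v.
Km = 2.18 × (14.9 − 5.34) / 5.34 = 20.84/5.34 = 3.90 µM.

3.90 µM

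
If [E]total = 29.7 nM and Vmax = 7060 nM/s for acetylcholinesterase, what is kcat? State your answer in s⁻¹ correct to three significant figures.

238 s⁻¹

kcat = Vmax/[E]total = 7060 nM/s / 29.7 nM = 238 s⁻¹.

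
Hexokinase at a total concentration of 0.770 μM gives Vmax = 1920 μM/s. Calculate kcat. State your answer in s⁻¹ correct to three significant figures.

2490 s⁻¹

kcat = Vmax/[E]total = 1920 μM/s / 0.770 μM = 2490 s⁻¹.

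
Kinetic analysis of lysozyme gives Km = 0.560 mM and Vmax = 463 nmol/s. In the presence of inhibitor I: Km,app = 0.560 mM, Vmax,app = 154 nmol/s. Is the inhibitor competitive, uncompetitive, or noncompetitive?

noncompetitive

Vmax decreases (463 → 154 nmol/s) while Km is unchanged — pure noncompetitive inhibition.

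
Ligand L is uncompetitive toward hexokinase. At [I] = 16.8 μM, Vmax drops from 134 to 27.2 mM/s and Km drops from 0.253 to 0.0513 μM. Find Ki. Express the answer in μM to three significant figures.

4.28 μM

Uncompetitive: Vmax,app = Vmax/α (and Km,app = Km/α) with α = 1 + [I]/Ki.
α = Vmax/Vmax,app = 134/27.2 = 4.926.
Since α = 1 + [I]/Ki, [I]/Ki = 4.926 − 1 = 3.926 and Ki = 16.8/3.926 = 4.28 μM.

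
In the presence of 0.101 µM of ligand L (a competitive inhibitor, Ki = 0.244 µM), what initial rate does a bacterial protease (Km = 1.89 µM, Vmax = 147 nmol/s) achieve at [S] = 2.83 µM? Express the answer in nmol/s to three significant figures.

75.6 nmol/s

With α = 1 + [I]/Ki = 1 + 0.101/0.244 = 1.414, the competitive rate law is v = Vmax[S] / (αKm + [S]).
v = 147×2.83 / (1.414×1.89 + 2.83) = 416.0/5.502 = 75.6 nmol/s.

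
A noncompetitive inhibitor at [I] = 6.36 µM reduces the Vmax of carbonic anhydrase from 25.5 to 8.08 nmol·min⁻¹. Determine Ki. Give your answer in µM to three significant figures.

2.95 µM

Noncompetitive: Vmax,app = Vmax/α with α = 1 + [I]/Ki.
α = Vmax/Vmax,app = 25.5/8.08 = 3.156.
Since α = 1 + [I]/Ki, [I]/Ki = 3.156 − 1 = 2.156 and Ki = 6.36/2.156 = 2.95 µM.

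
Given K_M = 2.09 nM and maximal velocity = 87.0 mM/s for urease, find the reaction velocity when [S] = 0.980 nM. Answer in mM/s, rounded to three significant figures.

27.8 mM/s

[S]/(Km+[S]) = 0.980/3.070 = 0.3192, the fractional saturation.
v = 0.3192 × Vmax = 0.3192 × 87.0 = 27.8 mM/s.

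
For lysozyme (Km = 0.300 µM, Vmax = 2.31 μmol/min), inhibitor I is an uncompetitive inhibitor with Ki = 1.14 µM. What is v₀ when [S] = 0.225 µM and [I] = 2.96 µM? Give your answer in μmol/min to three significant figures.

0.469 μmol/min

α = 1 + [I]/Ki = 1 + 2.96/1.14 = 3.596.
For an uncompetitive inhibitor, both parameters are divided by α, giving Vmax/α and Km/α: Km,app = 0.0834 µM, Vmax,app = 0.642 μmol/min.
v = Vmax,app·[S]/(Km,app + [S]) = 0.642 × 0.225/(0.0834 + 0.225) = 0.469 μmol/min.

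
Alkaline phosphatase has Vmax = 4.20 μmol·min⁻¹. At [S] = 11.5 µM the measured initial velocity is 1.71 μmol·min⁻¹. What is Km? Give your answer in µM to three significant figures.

From v = Vmax[S]/(Km+[S]), Km = [S](Vmax − v)/v.
Km = 11.5 × (4.20 − 1.71) / 1.71 = 28.64/1.71 = 16.7 µM.

16.7 µM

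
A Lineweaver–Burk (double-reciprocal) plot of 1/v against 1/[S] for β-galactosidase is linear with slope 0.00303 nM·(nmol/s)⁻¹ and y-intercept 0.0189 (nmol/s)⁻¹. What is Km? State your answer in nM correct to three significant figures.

y-intercept = 1/Vmax ⇒ Vmax = 52.9 nmol/s; slope = Km/Vmax ⇒ Km = slope × Vmax.
Km = 0.00303 × 52.9 = 0.160 nM.

0.160 nM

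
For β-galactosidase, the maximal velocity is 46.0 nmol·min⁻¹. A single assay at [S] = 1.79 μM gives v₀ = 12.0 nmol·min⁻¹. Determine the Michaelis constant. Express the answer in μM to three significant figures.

5.07 μM

v/Vmax = 12.0/46.0 = 0.2609 = [S]/(Km+[S]).
So Km + [S] = [S]/0.2609 = 6.862 μM, giving Km = 6.862 − 1.79 = 5.07 μM.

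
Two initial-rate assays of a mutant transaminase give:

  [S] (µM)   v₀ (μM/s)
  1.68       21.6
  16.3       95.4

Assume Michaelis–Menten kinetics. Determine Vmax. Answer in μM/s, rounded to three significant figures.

157 μM/s

From v = Vmax[S]/(Km+[S]), each point gives Vmax = v(Km+[S])/[S].
Equating: 21.6(Km+1.68)/1.68 = 95.4(Km+16.3)/16.3.
12.86·Km + 21.6 = 5.853·Km + 95.4, so (12.86 − 5.853)·Km = 95.4 − 21.6.
Km = 73.80/7.004 = 10.5 µM; then Vmax = 21.6(10.5+1.68)/1.68 = 157 μM/s.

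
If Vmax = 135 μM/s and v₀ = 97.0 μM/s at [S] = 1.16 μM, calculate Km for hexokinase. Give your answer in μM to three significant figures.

0.454 μM

v/Vmax = 97.0/135 = 0.7185 = [S]/(Km+[S]).
So Km + [S] = [S]/0.7185 = 1.614 μM, giving Km = 1.614 − 1.16 = 0.454 μM.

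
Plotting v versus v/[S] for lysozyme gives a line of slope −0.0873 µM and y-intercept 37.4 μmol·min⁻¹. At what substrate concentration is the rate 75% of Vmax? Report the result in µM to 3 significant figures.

0.262 µM

The Eadie–Hofstee slope gives Km = 0.0873 µM (slope = −Km).
v/Vmax = [S]/(Km+[S]) = 0.75 ⇒ [S] = Km·0.75/(1−0.75) = 0.0873 × 3.000 = 0.262 µM.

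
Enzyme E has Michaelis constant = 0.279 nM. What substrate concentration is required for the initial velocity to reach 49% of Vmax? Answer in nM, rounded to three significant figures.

0.268 nM

v/Vmax = [S]/(Km+[S]) = 0.49, so [S] = Km·0.49/(1 − 0.49) = 0.279 × 0.9608.
[S] = 0.268 nM.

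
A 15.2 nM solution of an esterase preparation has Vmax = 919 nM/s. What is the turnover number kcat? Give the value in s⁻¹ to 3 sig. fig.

kcat = Vmax/[E]total = 919 nM/s / 15.2 nM = 60.5 s⁻¹.

60.5 s⁻¹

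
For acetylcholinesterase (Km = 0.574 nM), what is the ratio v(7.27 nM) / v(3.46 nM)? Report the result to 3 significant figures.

The fractional saturations are [S]/(Km+[S]) = 3.46/4.034 = 0.8577 and 7.27/7.844 = 0.9268.
v₂/v₁ is just their ratio: 0.9268/0.8577 = 1.08.

1.08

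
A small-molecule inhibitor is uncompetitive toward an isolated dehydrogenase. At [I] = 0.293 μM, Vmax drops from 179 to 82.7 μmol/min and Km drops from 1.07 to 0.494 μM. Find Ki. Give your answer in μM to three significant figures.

0.252 μM

Uncompetitive: Vmax,app = Vmax/α (and Km,app = Km/α) with α = 1 + [I]/Ki.
α = Vmax/Vmax,app = 179/82.7 = 2.164.
Since α = 1 + [I]/Ki, [I]/Ki = 2.164 − 1 = 1.164 and Ki = 0.293/1.164 = 0.252 μM.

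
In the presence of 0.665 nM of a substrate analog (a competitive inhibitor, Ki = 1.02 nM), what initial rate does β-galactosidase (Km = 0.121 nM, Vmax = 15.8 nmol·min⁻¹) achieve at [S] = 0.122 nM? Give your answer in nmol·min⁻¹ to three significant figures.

With α = 1 + [I]/Ki = 1 + 0.665/1.02 = 1.652, the competitive rate law is v = Vmax[S] / (αKm + [S]).
v = 15.8×0.122 / (1.652×0.121 + 0.122) = 1.928/0.3219 = 5.99 nmol·min⁻¹.

5.99 nmol·min⁻¹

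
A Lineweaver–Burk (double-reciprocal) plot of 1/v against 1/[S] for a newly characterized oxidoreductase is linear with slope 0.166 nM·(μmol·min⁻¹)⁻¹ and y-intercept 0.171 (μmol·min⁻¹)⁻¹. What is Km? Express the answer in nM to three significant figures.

0.971 nM

y-intercept = 1/Vmax ⇒ Vmax = 5.85 μmol·min⁻¹; slope = Km/Vmax ⇒ Km = slope × Vmax.
Km = 0.166 × 5.85 = 0.971 nM.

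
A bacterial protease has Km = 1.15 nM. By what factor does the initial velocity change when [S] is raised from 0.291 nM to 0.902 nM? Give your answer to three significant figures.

The fractional saturations are [S]/(Km+[S]) = 0.291/1.441 = 0.2019 and 0.902/2.052 = 0.4396.
v₂/v₁ is just their ratio: 0.4396/0.2019 = 2.18.

2.18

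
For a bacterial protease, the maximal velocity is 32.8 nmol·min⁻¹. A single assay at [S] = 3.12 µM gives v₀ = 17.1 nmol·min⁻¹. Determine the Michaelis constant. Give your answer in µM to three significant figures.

2.86 µM

v/Vmax = 17.1/32.8 = 0.5213 = [S]/(Km+[S]).
So Km + [S] = [S]/0.5213 = 5.985 µM, giving Km = 5.985 − 3.12 = 2.86 µM.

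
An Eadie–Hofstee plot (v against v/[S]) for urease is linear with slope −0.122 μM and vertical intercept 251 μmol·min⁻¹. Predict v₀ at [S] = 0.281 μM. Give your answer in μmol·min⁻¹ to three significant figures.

175 μmol·min⁻¹

In the Eadie–Hofstee form v = Vmax − Km·(v/[S]), the slope is −Km and the intercept is Vmax, so Km = 0.122 μM and Vmax = 251 μmol·min⁻¹.
v = 251 × 0.281/(0.122 + 0.281) = 175 μmol·min⁻¹.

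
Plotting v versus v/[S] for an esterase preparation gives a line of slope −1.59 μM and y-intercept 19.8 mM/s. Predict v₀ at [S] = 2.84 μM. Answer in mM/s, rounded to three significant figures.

12.7 mM/s

In the Eadie–Hofstee form v = Vmax − Km·(v/[S]), the slope is −Km and the intercept is Vmax, so Km = 1.59 μM and Vmax = 19.8 mM/s.
v = 19.8 × 2.84/(1.59 + 2.84) = 12.7 mM/s.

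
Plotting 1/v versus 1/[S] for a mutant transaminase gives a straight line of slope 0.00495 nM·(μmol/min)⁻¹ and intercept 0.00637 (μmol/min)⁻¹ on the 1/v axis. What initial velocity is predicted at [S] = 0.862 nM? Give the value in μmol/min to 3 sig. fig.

The y-intercept is 1/Vmax, so Vmax = 1/0.00637 = 157 μmol/min.
The slope is Km/Vmax, so Km = 0.00495 × 157 = 0.777 nM.
Then v = 157 × 0.862/(0.777 + 0.862) = 82.6 μmol/min.

82.6 μmol/min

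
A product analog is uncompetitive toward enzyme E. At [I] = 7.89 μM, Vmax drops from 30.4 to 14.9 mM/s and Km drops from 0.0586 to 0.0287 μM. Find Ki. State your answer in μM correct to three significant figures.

7.58 μM

Uncompetitive: Vmax,app = Vmax/α (and Km,app = Km/α) with α = 1 + [I]/Ki.
α = Vmax/Vmax,app = 30.4/14.9 = 2.040.
Since α = 1 + [I]/Ki, [I]/Ki = 2.040 − 1 = 1.040 and Ki = 7.89/1.040 = 7.58 μM.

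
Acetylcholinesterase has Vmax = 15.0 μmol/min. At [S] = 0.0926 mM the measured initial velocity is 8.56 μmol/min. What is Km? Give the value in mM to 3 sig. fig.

v/Vmax = 8.56/15.0 = 0.5707 = [S]/(Km+[S]).
So Km + [S] = [S]/0.5707 = 0.1623 mM, giving Km = 0.1623 − 0.0926 = 0.0697 mM.

0.0697 mM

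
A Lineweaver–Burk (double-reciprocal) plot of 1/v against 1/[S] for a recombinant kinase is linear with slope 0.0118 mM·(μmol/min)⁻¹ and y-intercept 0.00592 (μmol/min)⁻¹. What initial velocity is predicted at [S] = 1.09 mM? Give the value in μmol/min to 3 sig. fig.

The y-intercept is 1/Vmax, so Vmax = 1/0.00592 = 169 μmol/min.
The slope is Km/Vmax, so Km = 0.0118 × 169 = 1.99 mM.
Then v = 169 × 1.09/(1.99 + 1.09) = 59.7 μmol/min.

59.7 μmol/min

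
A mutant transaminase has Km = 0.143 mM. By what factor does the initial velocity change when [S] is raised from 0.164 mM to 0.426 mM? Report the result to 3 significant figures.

Since Vmax cancels, v₂/v₁ = [S]₂(Km+[S]₁) / [S]₁(Km+[S]₂).
= 0.426×(0.143+0.164) / (0.164×(0.143+0.426)) = 0.1308/0.09332 = 1.40.

1.40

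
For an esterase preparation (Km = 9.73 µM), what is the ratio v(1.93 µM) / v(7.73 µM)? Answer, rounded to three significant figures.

The fractional saturations are [S]/(Km+[S]) = 7.73/17.46 = 0.4427 and 1.93/11.66 = 0.1655.
v₂/v₁ is just their ratio: 0.1655/0.4427 = 0.374.

0.374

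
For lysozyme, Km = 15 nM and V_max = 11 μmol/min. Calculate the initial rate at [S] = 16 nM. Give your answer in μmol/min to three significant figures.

v = Vmax·[S]/(Km + [S]) = 11 × 16 / (15 + 16)
  = 176.0 / 31.00 = 5.68 μmol/min.

5.68 μmol/min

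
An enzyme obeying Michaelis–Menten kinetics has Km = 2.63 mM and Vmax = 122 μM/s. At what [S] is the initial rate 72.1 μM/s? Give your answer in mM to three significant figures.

3.80 mM

The required fractional saturation is v/Vmax = 72.1/122 = 0.5910.
Then [S]/(Km+[S]) = 0.5910 ⇒ [S] = 2.63 × 0.5910/(1 − 0.5910) = 3.80 mM.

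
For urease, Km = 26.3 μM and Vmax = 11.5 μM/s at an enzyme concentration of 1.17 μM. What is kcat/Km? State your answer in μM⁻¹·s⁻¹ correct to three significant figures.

kcat = Vmax/[E]total = 11.5/1.17 = 9.83 s⁻¹.
kcat/Km = 9.83/26.3 = 0.374 μM⁻¹·s⁻¹.

0.374 μM⁻¹·s⁻¹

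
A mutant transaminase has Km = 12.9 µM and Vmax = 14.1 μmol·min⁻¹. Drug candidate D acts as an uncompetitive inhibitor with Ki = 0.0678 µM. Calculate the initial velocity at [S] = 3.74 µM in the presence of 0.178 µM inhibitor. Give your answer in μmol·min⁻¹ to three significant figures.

With α = 1 + [I]/Ki = 1 + 0.178/0.0678 = 3.625, the uncompetitive rate law is v = (Vmax/α)·[S] / (Km/α + [S]).
v = (14.1/3.625)×3.74 / (12.9/3.625 + 3.74) = 14.55/7.298 = 1.99 μmol·min⁻¹.

1.99 μmol·min⁻¹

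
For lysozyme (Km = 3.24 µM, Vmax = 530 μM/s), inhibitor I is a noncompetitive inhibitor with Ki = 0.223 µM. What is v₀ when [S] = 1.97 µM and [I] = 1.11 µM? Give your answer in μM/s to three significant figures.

α = 1 + [I]/Ki = 1 + 1.11/0.223 = 5.978.
For a noncompetitive inhibitor, Vmax is reduced to Vmax/α while Km is unchanged: Km,app = 3.24 µM, Vmax,app = 88.7 μM/s.
v = Vmax,app·[S]/(Km,app + [S]) = 88.7 × 1.97/(3.24 + 1.97) = 33.5 μM/s.

33.5 μM/s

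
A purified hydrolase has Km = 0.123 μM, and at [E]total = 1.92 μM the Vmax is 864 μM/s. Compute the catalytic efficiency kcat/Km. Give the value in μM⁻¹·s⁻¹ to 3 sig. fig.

3660 μM⁻¹·s⁻¹

kcat = Vmax/[E]total = 864/1.92 = 450 s⁻¹.
kcat/Km = 450/0.123 = 3660 μM⁻¹·s⁻¹.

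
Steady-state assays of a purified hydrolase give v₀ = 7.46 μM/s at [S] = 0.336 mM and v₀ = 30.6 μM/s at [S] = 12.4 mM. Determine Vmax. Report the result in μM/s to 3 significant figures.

From v = Vmax[S]/(Km+[S]), each point gives Vmax = v(Km+[S])/[S].
Equating: 7.46(Km+0.336)/0.336 = 30.6(Km+12.4)/12.4.
22.20·Km + 7.46 = 2.468·Km + 30.6, so (22.20 − 2.468)·Km = 30.6 − 7.46.
Km = 23.14/19.73 = 1.17 mM; then Vmax = 7.46(1.17+0.336)/0.336 = 33.5 μM/s.

33.5 μM/s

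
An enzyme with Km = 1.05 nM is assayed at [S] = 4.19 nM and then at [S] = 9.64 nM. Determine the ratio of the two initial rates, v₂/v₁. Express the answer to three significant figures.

Since Vmax cancels, v₂/v₁ = [S]₂(Km+[S]₁) / [S]₁(Km+[S]₂).
= 9.64×(1.05+4.19) / (4.19×(1.05+9.64)) = 50.51/44.79 = 1.13.

1.13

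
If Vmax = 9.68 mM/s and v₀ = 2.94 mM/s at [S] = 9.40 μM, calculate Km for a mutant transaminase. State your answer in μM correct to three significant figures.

From v = Vmax[S]/(Km+[S]), Km = [S](Vmax − v)/v.
Km = 9.40 × (9.68 − 2.94) / 2.94 = 63.36/2.94 = 21.5 μM.

21.5 μM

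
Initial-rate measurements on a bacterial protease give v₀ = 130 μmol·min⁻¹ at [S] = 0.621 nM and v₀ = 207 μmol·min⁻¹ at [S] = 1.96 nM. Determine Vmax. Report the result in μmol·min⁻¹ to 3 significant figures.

In reciprocal form, 1/v = (Km/Vmax)·(1/[S]) + 1/Vmax. The two points give (1/[S], 1/v) = (1.610, 0.007692) and (0.5102, 0.004831).
Slope = (0.007692 − 0.004831)/(1.610 − 0.5102) = 0.002601; intercept = 0.007692 − 0.002601×1.610 = 0.003504.
Vmax = 1/intercept = 285 μmol·min⁻¹; Km = slope × Vmax = 0.002601 × 285 = 0.742 nM.

285 μmol·min⁻¹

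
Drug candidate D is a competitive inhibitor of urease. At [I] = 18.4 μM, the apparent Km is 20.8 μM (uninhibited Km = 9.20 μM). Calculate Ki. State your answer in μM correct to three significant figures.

14.6 μM

Competitive: Km,app = α·Km with α = 1 + [I]/Ki.
α = Km,app/Km = 20.8/9.20 = 2.261.
Since α = 1 + [I]/Ki, [I]/Ki = 2.261 − 1 = 1.261 and Ki = 18.4/1.261 = 14.6 μM.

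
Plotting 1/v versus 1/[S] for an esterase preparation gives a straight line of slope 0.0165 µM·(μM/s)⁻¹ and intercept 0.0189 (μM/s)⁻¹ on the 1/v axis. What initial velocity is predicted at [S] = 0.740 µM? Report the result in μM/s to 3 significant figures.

24.3 μM/s

The y-intercept is 1/Vmax, so Vmax = 1/0.0189 = 52.9 μM/s.
The slope is Km/Vmax, so Km = 0.0165 × 52.9 = 0.873 µM.
Then v = 52.9 × 0.740/(0.873 + 0.740) = 24.3 μM/s.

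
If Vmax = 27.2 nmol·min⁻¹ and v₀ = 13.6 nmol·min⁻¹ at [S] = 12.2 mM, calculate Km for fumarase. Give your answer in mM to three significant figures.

From v = Vmax[S]/(Km+[S]), Km = [S](Vmax − v)/v.
Km = 12.2 × (27.2 − 13.6) / 13.6 = 165.9/13.6 = 12.2 mM.

12.2 mM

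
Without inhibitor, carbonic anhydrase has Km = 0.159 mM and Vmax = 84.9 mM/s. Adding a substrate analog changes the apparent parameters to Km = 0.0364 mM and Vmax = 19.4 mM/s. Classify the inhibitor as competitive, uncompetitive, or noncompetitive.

Both Km and Vmax decrease by the same factor (~4.37-fold) — characteristic of uncompetitive inhibition.

uncompetitive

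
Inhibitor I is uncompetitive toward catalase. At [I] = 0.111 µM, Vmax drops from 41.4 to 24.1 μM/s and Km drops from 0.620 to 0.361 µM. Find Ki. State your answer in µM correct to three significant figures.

0.155 µM

Uncompetitive: Vmax,app = Vmax/α (and Km,app = Km/α) with α = 1 + [I]/Ki.
α = Vmax/Vmax,app = 41.4/24.1 = 1.718.
Ki = [I]/(α − 1) = 0.111/0.7178 = 0.155 µM.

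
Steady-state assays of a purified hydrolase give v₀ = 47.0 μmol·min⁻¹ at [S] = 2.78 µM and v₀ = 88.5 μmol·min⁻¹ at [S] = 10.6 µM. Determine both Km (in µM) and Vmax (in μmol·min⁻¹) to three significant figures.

Km = 4.85 µM; Vmax = 129 μmol·min⁻¹

In reciprocal form, 1/v = (Km/Vmax)·(1/[S]) + 1/Vmax. The two points give (1/[S], 1/v) = (0.3597, 0.02128) and (0.09434, 0.01130).
Slope = (0.02128 − 0.01130)/(0.3597 − 0.09434) = 0.03760; intercept = 0.02128 − 0.03760×0.3597 = 0.007753.
Vmax = 1/intercept = 129 μmol·min⁻¹; Km = slope × Vmax = 0.03760 × 129 = 4.85 µM.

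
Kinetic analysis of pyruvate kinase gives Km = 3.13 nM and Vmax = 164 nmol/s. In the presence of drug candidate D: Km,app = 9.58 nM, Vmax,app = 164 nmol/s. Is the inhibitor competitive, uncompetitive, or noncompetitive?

competitive

Km increases (3.13 → 9.58 nM) while Vmax is unchanged — the hallmark of competitive inhibition.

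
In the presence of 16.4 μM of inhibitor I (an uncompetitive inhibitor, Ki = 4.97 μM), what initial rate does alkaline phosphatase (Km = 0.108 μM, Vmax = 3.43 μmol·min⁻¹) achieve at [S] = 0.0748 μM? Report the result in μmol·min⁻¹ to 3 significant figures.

With α = 1 + [I]/Ki = 1 + 16.4/4.97 = 4.300, the uncompetitive rate law is v = (Vmax/α)·[S] / (Km/α + [S]).
v = (3.43/4.300)×0.0748 / (0.108/4.300 + 0.0748) = 0.05967/0.09992 = 0.597 μmol·min⁻¹.

0.597 μmol·min⁻¹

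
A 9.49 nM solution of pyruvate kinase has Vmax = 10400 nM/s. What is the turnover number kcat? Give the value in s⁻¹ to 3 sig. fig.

1100 s⁻¹

kcat = Vmax/[E]total = 10400 nM/s / 9.49 nM = 1100 s⁻¹.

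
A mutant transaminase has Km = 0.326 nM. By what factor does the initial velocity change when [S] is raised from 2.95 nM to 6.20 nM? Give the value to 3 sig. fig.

Since Vmax cancels, v₂/v₁ = [S]₂(Km+[S]₁) / [S]₁(Km+[S]₂).
= 6.20×(0.326+2.95) / (2.95×(0.326+6.20)) = 20.31/19.25 = 1.06.

1.06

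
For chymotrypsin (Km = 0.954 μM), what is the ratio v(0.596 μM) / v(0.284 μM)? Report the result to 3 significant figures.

1.68

The fractional saturations are [S]/(Km+[S]) = 0.284/1.238 = 0.2294 and 0.596/1.550 = 0.3845.
v₂/v₁ is just their ratio: 0.3845/0.2294 = 1.68.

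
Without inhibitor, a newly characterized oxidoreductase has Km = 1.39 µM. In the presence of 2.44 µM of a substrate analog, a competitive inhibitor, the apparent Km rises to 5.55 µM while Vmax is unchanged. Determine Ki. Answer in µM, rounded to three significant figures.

0.815 µM

Competitive: Km,app = α·Km with α = 1 + [I]/Ki.
α = Km,app/Km = 5.55/1.39 = 3.993.
Ki = [I]/(α − 1) = 2.44/2.993 = 0.815 µM.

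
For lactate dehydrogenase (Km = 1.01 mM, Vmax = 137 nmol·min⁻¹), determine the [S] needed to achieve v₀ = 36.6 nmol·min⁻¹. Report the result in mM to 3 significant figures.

0.368 mM

Rearranging v = Vmax[S]/(Km+[S]) gives [S] = Km·v/(Vmax − v).
[S] = 1.01 × 36.6 / (137 − 36.6) = 36.97/100.4 = 0.368 mM.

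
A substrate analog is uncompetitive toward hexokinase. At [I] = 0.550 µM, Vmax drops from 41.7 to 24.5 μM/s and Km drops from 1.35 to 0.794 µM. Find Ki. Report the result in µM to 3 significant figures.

Uncompetitive: Vmax,app = Vmax/α (and Km,app = Km/α) with α = 1 + [I]/Ki.
α = Vmax/Vmax,app = 41.7/24.5 = 1.702.
Since α = 1 + [I]/Ki, [I]/Ki = 1.702 − 1 = 0.7020 and Ki = 0.550/0.7020 = 0.783 µM.

0.783 µM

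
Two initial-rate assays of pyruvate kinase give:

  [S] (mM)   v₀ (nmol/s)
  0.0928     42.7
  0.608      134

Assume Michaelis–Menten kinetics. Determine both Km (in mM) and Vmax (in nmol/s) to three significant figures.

Km = 0.381 mM; Vmax = 218 nmol/s

In reciprocal form, 1/v = (Km/Vmax)·(1/[S]) + 1/Vmax. The two points give (1/[S], 1/v) = (10.78, 0.02342) and (1.645, 0.007463).
Slope = (0.02342 − 0.007463)/(10.78 − 1.645) = 0.001747; intercept = 0.02342 − 0.001747×10.78 = 0.004589.
Vmax = 1/intercept = 218 nmol/s; Km = slope × Vmax = 0.001747 × 218 = 0.381 mM.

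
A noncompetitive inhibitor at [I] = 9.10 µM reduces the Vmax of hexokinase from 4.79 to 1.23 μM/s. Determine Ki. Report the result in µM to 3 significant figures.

Noncompetitive: Vmax,app = Vmax/α with α = 1 + [I]/Ki.
α = Vmax/Vmax,app = 4.79/1.23 = 3.894.
Since α = 1 + [I]/Ki, [I]/Ki = 3.894 − 1 = 2.894 and Ki = 9.10/2.894 = 3.14 µM.

3.14 µM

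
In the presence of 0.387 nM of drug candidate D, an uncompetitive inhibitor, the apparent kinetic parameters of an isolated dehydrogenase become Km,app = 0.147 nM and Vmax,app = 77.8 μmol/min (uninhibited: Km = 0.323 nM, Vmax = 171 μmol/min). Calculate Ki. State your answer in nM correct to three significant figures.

0.323 nM

Uncompetitive: Vmax,app = Vmax/α (and Km,app = Km/α) with α = 1 + [I]/Ki.
α = Vmax/Vmax,app = 171/77.8 = 2.198.
Ki = [I]/(α − 1) = 0.387/1.198 = 0.323 nM.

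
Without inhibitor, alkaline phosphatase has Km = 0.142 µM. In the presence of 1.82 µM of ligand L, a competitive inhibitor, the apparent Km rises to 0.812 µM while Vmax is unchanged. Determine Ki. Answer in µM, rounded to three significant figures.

Competitive: Km,app = α·Km with α = 1 + [I]/Ki.
α = Km,app/Km = 0.812/0.142 = 5.718.
Since α = 1 + [I]/Ki, [I]/Ki = 5.718 − 1 = 4.718 and Ki = 1.82/4.718 = 0.386 µM.

0.386 µM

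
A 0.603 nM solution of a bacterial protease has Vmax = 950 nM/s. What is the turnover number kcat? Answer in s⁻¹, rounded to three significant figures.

1580 s⁻¹

kcat = Vmax/[E]total = 950 nM/s / 0.603 nM = 1580 s⁻¹.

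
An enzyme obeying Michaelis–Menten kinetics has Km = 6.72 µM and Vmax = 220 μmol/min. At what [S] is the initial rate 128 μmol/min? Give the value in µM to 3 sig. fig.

The required fractional saturation is v/Vmax = 128/220 = 0.5818.
Then [S]/(Km+[S]) = 0.5818 ⇒ [S] = 6.72 × 0.5818/(1 − 0.5818) = 9.35 µM.

9.35 µM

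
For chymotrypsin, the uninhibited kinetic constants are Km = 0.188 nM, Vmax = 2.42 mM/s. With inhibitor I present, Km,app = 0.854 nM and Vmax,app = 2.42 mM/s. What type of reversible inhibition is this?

competitive

Km increases (0.188 → 0.854 nM) while Vmax is unchanged — the hallmark of competitive inhibition.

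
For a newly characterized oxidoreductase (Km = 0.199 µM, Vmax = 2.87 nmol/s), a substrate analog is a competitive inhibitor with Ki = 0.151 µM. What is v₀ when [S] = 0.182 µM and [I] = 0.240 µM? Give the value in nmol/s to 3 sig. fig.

α = 1 + [I]/Ki = 1 + 0.240/0.151 = 2.589.
For a competitive inhibitor, Vmax is unchanged and the apparent Km becomes α·Km: Km,app = 0.515 µM, Vmax,app = 2.87 nmol/s.
v = Vmax,app·[S]/(Km,app + [S]) = 2.87 × 0.182/(0.515 + 0.182) = 0.749 nmol/s.

0.749 nmol/s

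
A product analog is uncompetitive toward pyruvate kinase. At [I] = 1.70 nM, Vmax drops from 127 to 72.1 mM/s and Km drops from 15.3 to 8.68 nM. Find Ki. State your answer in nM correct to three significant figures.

Uncompetitive: Vmax,app = Vmax/α (and Km,app = Km/α) with α = 1 + [I]/Ki.
α = Vmax/Vmax,app = 127/72.1 = 1.761.
Ki = [I]/(α − 1) = 1.70/0.7614 = 2.23 nM.

2.23 nM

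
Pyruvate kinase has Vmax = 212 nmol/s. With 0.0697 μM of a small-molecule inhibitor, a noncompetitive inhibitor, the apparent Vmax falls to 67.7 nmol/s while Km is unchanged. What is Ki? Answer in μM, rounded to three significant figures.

0.0327 μM

Noncompetitive: Vmax,app = Vmax/α with α = 1 + [I]/Ki.
α = Vmax/Vmax,app = 212/67.7 = 3.131.
Since α = 1 + [I]/Ki, [I]/Ki = 3.131 − 1 = 2.131 and Ki = 0.0697/2.131 = 0.0327 μM.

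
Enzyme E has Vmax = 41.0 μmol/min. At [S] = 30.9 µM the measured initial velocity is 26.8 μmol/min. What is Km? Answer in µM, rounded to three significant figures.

16.4 µM

From v = Vmax[S]/(Km+[S]), Km = [S](Vmax − v)/v.
Km = 30.9 × (41.0 − 26.8) / 26.8 = 438.8/26.8 = 16.4 µM.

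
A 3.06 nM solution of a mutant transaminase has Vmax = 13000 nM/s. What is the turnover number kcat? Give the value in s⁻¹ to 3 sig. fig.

kcat = Vmax/[E]total = 13000 nM/s / 3.06 nM = 4250 s⁻¹.

4250 s⁻¹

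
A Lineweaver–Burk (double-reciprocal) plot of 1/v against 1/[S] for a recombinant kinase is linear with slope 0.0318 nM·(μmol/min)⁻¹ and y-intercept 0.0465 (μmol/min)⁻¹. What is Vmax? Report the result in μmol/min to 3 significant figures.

The y-intercept of a Lineweaver–Burk plot equals 1/Vmax, so Vmax = 1/0.0465 = 21.5 μmol/min.

21.5 μmol/min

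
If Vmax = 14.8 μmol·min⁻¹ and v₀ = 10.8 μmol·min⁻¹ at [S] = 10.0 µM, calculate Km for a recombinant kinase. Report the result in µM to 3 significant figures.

From v = Vmax[S]/(Km+[S]), Km = [S](Vmax − v)/v.
Km = 10.0 × (14.8 − 10.8) / 10.8 = 40.00/10.8 = 3.70 µM.

3.70 µM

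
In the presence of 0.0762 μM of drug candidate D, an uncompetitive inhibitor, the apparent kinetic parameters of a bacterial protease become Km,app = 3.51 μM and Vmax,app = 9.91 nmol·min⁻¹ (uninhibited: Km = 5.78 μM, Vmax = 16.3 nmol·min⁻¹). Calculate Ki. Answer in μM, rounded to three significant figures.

Uncompetitive: Vmax,app = Vmax/α (and Km,app = Km/α) with α = 1 + [I]/Ki.
α = Vmax/Vmax,app = 16.3/9.91 = 1.645.
Since α = 1 + [I]/Ki, [I]/Ki = 1.645 − 1 = 0.6448 and Ki = 0.0762/0.6448 = 0.118 μM.

0.118 μM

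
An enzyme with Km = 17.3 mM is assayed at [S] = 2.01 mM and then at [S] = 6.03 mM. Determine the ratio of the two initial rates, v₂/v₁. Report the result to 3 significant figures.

2.48

Since Vmax cancels, v₂/v₁ = [S]₂(Km+[S]₁) / [S]₁(Km+[S]₂).
= 6.03×(17.3+2.01) / (2.01×(17.3+6.03)) = 116.4/46.89 = 2.48.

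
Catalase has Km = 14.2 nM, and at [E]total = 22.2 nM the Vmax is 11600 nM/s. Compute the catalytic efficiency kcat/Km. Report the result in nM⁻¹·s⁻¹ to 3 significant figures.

36.8 nM⁻¹·s⁻¹

kcat = Vmax/[E]total = 11600/22.2 = 523 s⁻¹.
kcat/Km = 523/14.2 = 36.8 nM⁻¹·s⁻¹.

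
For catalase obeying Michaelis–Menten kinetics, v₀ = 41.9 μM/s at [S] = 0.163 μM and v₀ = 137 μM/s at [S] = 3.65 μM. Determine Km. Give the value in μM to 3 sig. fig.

0.433 μM

In reciprocal form, 1/v = (Km/Vmax)·(1/[S]) + 1/Vmax. The two points give (1/[S], 1/v) = (6.135, 0.02387) and (0.2740, 0.007299).
Slope = (0.02387 − 0.007299)/(6.135 − 0.2740) = 0.002827; intercept = 0.02387 − 0.002827×6.135 = 0.006525.
Vmax = 1/intercept = 153 μM/s; Km = slope × Vmax = 0.002827 × 153 = 0.433 μM.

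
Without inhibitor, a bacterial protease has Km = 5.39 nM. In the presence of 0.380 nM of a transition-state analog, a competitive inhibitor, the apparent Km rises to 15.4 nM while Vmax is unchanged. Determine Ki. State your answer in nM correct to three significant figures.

0.205 nM

Competitive: Km,app = α·Km with α = 1 + [I]/Ki.
α = Km,app/Km = 15.4/5.39 = 2.857.
Ki = [I]/(α − 1) = 0.380/1.857 = 0.205 nM.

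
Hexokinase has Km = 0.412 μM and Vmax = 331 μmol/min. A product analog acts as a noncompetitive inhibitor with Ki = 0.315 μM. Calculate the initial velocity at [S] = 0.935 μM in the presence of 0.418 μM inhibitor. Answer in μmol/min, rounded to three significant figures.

98.7 μmol/min

α = 1 + [I]/Ki = 1 + 0.418/0.315 = 2.327.
For a noncompetitive inhibitor, Vmax is reduced to Vmax/α while Km is unchanged: Km,app = 0.412 μM, Vmax,app = 142 μmol/min.
v = Vmax,app·[S]/(Km,app + [S]) = 142 × 0.935/(0.412 + 0.935) = 98.7 μmol/min.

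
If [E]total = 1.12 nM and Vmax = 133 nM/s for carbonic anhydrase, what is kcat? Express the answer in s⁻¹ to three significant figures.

119 s⁻¹

kcat = Vmax/[E]total = 133 nM/s / 1.12 nM = 119 s⁻¹.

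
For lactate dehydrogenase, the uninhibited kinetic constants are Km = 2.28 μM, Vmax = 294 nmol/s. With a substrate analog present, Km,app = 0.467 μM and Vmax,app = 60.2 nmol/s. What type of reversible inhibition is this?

Both Km and Vmax decrease by the same factor (~4.88-fold) — characteristic of uncompetitive inhibition.

uncompetitive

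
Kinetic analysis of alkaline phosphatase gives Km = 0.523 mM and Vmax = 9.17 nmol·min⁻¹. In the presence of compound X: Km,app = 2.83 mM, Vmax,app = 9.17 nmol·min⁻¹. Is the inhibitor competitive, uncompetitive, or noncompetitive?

competitive

Km increases (0.523 → 2.83 mM) while Vmax is unchanged — the hallmark of competitive inhibition.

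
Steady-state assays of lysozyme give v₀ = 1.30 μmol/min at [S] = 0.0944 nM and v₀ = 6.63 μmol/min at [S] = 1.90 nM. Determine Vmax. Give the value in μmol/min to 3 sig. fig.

8.44 μmol/min

From v = Vmax[S]/(Km+[S]), each point gives Vmax = v(Km+[S])/[S].
Equating: 1.30(Km+0.0944)/0.0944 = 6.63(Km+1.90)/1.90.
13.77·Km + 1.30 = 3.489·Km + 6.63, so (13.77 − 3.489)·Km = 6.63 − 1.30.
Km = 5.330/10.28 = 0.518 nM; then Vmax = 1.30(0.518+0.0944)/0.0944 = 8.44 μmol/min.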